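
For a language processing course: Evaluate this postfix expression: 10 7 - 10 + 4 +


Processing tokens left to right:
Push 10, Push 7
Pop 10 and 7, compute 10 - 7 = 3, push 3
Push 10
Pop 3 and 10, compute 3 + 10 = 13, push 13
Push 4
Pop 13 and 4, compute 13 + 4 = 17, push 17
Stack result: 17

17


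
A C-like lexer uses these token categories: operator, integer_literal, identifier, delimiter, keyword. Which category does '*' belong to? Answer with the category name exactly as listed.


Token: '*'
Checking categories:
  identifier: no
  integer_literal: no
  operator: YES
  keyword: no
  delimiter: no
Category: operator

operator


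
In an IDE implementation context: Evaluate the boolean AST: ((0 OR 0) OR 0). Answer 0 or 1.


Step 1: Evaluate inner node
  0 OR 0 = 0
Step 2: Evaluate root node
  0 OR 0 = 0

0


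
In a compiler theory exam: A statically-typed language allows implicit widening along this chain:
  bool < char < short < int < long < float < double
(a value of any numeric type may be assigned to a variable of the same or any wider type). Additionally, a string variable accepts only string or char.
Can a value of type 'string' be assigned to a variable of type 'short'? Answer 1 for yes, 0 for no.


Target variable type: short
Source value type: string
Rule: string cannot widen to any numeric type
Result: 0

0


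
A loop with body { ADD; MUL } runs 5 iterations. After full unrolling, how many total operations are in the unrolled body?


Loop body operations: ADD, MUL (2 ops per iteration)
Unrolling 5 iterations:
  Iteration 1: ADD, MUL (2 ops)
  Iteration 2: ADD, MUL (2 ops)
  Iteration 3: ADD, MUL (2 ops)
  Iteration 4: ADD, MUL (2 ops)
  Iteration 5: ADD, MUL (2 ops)
Total: 5 iterations * 2 ops/iter = 10 operations

10


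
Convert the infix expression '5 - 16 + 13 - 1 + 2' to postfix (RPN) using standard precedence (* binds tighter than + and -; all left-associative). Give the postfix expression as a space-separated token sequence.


Applying the shunting-yard algorithm:
  Operand 5 -> output
  Push '-' onto operator stack -> op-stack: [-]
  Operand 16 -> output
  See '+' (prec 1); top '-' (prec 1) >= it -> pop '-' to output
  Push '+' onto operator stack -> op-stack: [+]
  Operand 13 -> output
  See '-' (prec 1); top '+' (prec 1) >= it -> pop '+' to output
  Push '-' onto operator stack -> op-stack: [-]
  Operand 1 -> output
  See '+' (prec 1); top '-' (prec 1) >= it -> pop '-' to output
  Push '+' onto operator stack -> op-stack: [+]
  Operand 2 -> output
  End of input: pop '+' to output
Postfix result: 5 16 - 13 + 1 - 2 +

5 16 - 13 + 1 - 2 +


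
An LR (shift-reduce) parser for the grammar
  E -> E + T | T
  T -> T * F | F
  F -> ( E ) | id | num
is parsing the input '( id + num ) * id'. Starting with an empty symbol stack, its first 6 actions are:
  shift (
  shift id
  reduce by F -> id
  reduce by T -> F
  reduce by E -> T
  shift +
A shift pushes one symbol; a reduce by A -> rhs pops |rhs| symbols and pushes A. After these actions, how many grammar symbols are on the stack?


Tracking the symbol stack through each action:
  Action 1: shift '(' : push -> stack = [(] (size 1)
  Action 2: shift 'id' : push -> stack = [(, id] (size 2)
  Action 3: reduce by F -> id : pop 1, push F -> stack = [(, F] (size 2)
  Action 4: reduce by T -> F : pop 1, push T -> stack = [(, T] (size 2)
  Action 5: reduce by E -> T : pop 1, push E -> stack = [(, E] (size 2)
  Action 6: shift '+' : push -> stack = [(, E, +] (size 3)
Final stack size: 3

3


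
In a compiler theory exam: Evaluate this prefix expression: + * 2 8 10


Parsing prefix expression: + * 2 8 10
Step 1: Innermost operation '* 2 8'
  2 * 8 = 16
Step 2: Outer operation '+ [16] 10'
  16 + 10 = 26

26


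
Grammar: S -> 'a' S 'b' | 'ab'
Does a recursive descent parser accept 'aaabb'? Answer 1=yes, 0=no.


Grammar accepts strings of the form a^n b^n (n >= 1)
Word: 'aaabb'
Counting: 3 a's and 2 b's
Check: 3 == 2? No
Mismatch: a-count != b-count
Rejected

0


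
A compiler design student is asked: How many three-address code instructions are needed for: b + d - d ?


Expression: b + d - d
Generating three-address code (respecting * over +/- precedence):
  Instruction 1: t1 = b + d
  Instruction 2: t2 = t1 - d
Total instructions: 2

2


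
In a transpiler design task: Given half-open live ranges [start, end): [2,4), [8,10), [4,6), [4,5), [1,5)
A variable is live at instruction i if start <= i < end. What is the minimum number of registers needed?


Live ranges:
  Var0: [2, 4)
  Var1: [8, 10)
  Var2: [4, 6)
  Var3: [4, 5)
  Var4: [1, 5)
Sweep-line events (position, delta, active):
  pos=1 start -> active=1
  pos=2 start -> active=2
  pos=4 end -> active=1
  pos=4 start -> active=2
  pos=4 start -> active=3
  pos=5 end -> active=2
  pos=5 end -> active=1
  pos=6 end -> active=0
  pos=8 start -> active=1
  pos=10 end -> active=0
Maximum simultaneous active: 3
Minimum registers needed: 3

3


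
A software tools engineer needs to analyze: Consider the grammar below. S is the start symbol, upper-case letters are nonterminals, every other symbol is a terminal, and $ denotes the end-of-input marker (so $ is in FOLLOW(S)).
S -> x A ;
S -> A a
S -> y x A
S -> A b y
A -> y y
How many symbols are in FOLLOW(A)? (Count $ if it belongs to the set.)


S is the start symbol and does not occur in any rule body, so FOLLOW(S) = {$}.
Examining every occurrence of A in a rule body:
  S -> x A ; : A is followed by terminal ';' -> add ';'
  S -> A a : A is followed by terminal 'a' -> add 'a'
  S -> y x A : A is at the right end -> add FOLLOW(S) = {$}
  S -> A b y : A is followed by terminal 'b' -> add 'b'
  A -> y y : A does not occur in the body -> contributes nothing
FOLLOW(A) = {;, a, b, $}
Count: 4

4


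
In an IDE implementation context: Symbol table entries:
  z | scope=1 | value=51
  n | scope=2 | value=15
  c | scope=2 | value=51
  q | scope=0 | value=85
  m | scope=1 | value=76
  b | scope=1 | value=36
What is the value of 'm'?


Searching symbol table for 'm':
  z | scope=1 | value=51
  n | scope=2 | value=15
  c | scope=2 | value=51
  q | scope=0 | value=85
  m | scope=1 | value=76 <- MATCH
  b | scope=1 | value=36
Found 'm' at scope 1 with value 76

76


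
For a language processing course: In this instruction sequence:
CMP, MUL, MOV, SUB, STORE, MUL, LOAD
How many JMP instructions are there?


Scanning instruction sequence for JMP:
  Position 1: CMP
  Position 2: MUL
  Position 3: MOV
  Position 4: SUB
  Position 5: STORE
  Position 6: MUL
  Position 7: LOAD
Matches at positions: []
Total JMP count: 0

0


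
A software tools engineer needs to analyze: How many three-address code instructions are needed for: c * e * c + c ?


Expression: c * e * c + c
Generating three-address code (respecting * over +/- precedence):
  Instruction 1: t1 = c * e
  Instruction 2: t2 = t1 * c
  Instruction 3: t3 = t2 + c
Total instructions: 3

3


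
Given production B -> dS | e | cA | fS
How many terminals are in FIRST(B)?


Production: B -> dS | e | cA | fS
Examining each alternative for leading terminals:
  B -> dS : first terminal = 'd'
  B -> e : first terminal = 'e'
  B -> cA : first terminal = 'c'
  B -> fS : first terminal = 'f'
FIRST(B) = {c, d, e, f}
Count: 4

4


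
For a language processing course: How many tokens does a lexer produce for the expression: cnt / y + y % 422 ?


Scanning 'cnt / y + y % 422'
Token 1: 'cnt' -> identifier
Token 2: '/' -> operator
Token 3: 'y' -> identifier
Token 4: '+' -> operator
Token 5: 'y' -> identifier
Token 6: '%' -> operator
Token 7: '422' -> integer_literal
Total tokens: 7

7


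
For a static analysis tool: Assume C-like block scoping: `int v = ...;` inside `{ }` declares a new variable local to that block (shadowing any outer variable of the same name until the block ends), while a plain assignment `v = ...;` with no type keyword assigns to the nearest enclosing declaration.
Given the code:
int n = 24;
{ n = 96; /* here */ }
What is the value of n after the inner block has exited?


Analyzing scoping rules:
Outer scope: declares n = 24
Inner block: 'n = 96;' has no type keyword, so it is an assignment to the outer n (no shadowing)
The assignment changed the outer variable itself, so the new value persists after the block -> 96
Result: 96

96


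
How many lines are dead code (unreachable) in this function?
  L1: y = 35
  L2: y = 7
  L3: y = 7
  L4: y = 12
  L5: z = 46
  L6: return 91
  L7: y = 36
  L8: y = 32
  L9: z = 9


Analyzing control flow:
  L1: reachable (before return)
  L2: reachable (before return)
  L3: reachable (before return)
  L4: reachable (before return)
  L5: reachable (before return)
  L6: reachable (return statement)
  L7: DEAD (after return at L6)
  L8: DEAD (after return at L6)
  L9: DEAD (after return at L6)
Return at L6, total lines = 9
Dead lines: L7 through L9
Count: 3

3


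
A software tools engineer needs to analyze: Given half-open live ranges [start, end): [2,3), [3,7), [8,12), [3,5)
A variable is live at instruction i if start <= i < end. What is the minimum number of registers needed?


Live ranges:
  Var0: [2, 3)
  Var1: [3, 7)
  Var2: [8, 12)
  Var3: [3, 5)
Sweep-line events (position, delta, active):
  pos=2 start -> active=1
  pos=3 end -> active=0
  pos=3 start -> active=1
  pos=3 start -> active=2
  pos=5 end -> active=1
  pos=7 end -> active=0
  pos=8 start -> active=1
  pos=12 end -> active=0
Maximum simultaneous active: 2
Minimum registers needed: 2

2


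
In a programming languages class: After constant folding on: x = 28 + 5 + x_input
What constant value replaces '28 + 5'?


Identifying constant sub-expression:
  Original: x = 28 + 5 + x_input
  28 and 5 are both compile-time constants
  Evaluating: 28 + 5 = 33
  After folding: x = 33 + x_input

33


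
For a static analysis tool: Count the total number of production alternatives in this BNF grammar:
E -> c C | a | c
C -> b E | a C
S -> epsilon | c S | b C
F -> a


Counting alternatives per rule:
  E: 3 alternative(s)
  C: 2 alternative(s)
  S: 3 alternative(s)
  F: 1 alternative(s)
Sum: 3 + 2 + 3 + 1 = 9

9


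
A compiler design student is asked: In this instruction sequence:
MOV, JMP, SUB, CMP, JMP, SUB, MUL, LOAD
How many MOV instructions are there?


Scanning instruction sequence for MOV:
  Position 1: MOV <- MATCH
  Position 2: JMP
  Position 3: SUB
  Position 4: CMP
  Position 5: JMP
  Position 6: SUB
  Position 7: MUL
  Position 8: LOAD
Matches at positions: [1]
Total MOV count: 1

1


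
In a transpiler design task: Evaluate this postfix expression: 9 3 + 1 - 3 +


Processing tokens left to right:
Push 9, Push 3
Pop 9 and 3, compute 9 + 3 = 12, push 12
Push 1
Pop 12 and 1, compute 12 - 1 = 11, push 11
Push 3
Pop 11 and 3, compute 11 + 3 = 14, push 14
Stack result: 14

14


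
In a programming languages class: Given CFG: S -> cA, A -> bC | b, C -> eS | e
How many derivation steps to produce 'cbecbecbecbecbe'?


Grammar: S -> cA, A -> bC | b, C -> eS | e
Deriving 'cbecbecbecbecbe':
Step 1: S -> cA => cA
Step 2: A -> bC => cbC
Step 3: C -> eS => cbeS
Step 4: S -> cA => cbecA
Step 5: A -> bC => cbecbC
Step 6: C -> eS => cbecbeS
Step 7: S -> cA => cbecbecA
Step 8: A -> bC => cbecbecbC
Step 9: C -> eS => cbecbecbeS
Step 10: S -> cA => cbecbecbecA
Step 11: A -> bC => cbecbecbecbC
Step 12: C -> eS => cbecbecbecbeS
Step 13: S -> cA => cbecbecbecbecA
Step 14: A -> bC => cbecbecbecbecbC
Step 15: C -> e => cbecbecbecbecbe
Total derivation steps: 15

15


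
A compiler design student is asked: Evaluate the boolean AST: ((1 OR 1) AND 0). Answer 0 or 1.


Step 1: Evaluate inner node
  1 OR 1 = 1
Step 2: Evaluate root node
  1 AND 0 = 0

0


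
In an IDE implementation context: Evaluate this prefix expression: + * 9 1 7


Parsing prefix expression: + * 9 1 7
Step 1: Innermost operation '* 9 1'
  9 * 1 = 9
Step 2: Outer operation '+ [9] 7'
  9 + 7 = 16

16


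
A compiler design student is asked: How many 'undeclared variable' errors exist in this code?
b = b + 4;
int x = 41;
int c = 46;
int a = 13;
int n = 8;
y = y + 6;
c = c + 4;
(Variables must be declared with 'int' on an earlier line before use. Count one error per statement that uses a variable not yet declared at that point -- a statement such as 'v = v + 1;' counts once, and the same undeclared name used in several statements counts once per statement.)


Scanning code line by line:
  Line 1: use 'b' -> ERROR (undeclared)
  Line 2: declare 'x' -> declared = ['x']
  Line 3: declare 'c' -> declared = ['c', 'x']
  Line 4: declare 'a' -> declared = ['a', 'c', 'x']
  Line 5: declare 'n' -> declared = ['a', 'c', 'n', 'x']
  Line 6: use 'y' -> ERROR (undeclared)
  Line 7: use 'c' -> OK (declared)
Total undeclared variable errors: 2

2


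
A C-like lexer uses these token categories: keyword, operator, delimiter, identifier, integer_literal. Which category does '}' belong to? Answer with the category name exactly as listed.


Token: '}'
Checking categories:
  identifier: no
  integer_literal: no
  operator: no
  keyword: no
  delimiter: YES
Category: delimiter

delimiter


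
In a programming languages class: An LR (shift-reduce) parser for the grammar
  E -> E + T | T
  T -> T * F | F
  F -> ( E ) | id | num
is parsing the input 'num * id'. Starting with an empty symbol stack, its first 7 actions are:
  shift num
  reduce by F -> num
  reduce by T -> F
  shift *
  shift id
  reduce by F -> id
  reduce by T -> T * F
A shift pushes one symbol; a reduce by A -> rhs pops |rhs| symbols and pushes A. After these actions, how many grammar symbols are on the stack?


Tracking the symbol stack through each action:
  Action 1: shift 'num' : push -> stack = [num] (size 1)
  Action 2: reduce by F -> num : pop 1, push F -> stack = [F] (size 1)
  Action 3: reduce by T -> F : pop 1, push T -> stack = [T] (size 1)
  Action 4: shift '*' : push -> stack = [T, *] (size 2)
  Action 5: shift 'id' : push -> stack = [T, *, id] (size 3)
  Action 6: reduce by F -> id : pop 1, push F -> stack = [T, *, F] (size 3)
  Action 7: reduce by T -> T * F : pop 3, push T -> stack = [T] (size 1)
Final stack size: 1

1


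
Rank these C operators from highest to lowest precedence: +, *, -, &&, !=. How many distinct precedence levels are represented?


Looking up precedence for each operator:
  + -> precedence 5
  * -> precedence 6
  - -> precedence 5
  && -> precedence 2
  != -> precedence 3
Sorted highest to lowest: *, +, -, !=, &&
Distinct precedence values: [6, 5, 3, 2]
Number of distinct levels: 4

4


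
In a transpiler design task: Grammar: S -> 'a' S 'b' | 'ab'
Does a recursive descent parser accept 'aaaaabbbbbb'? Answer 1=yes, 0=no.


Grammar accepts strings of the form a^n b^n (n >= 1)
Word: 'aaaaabbbbbb'
Counting: 5 a's and 6 b's
Check: 5 == 6? No
Mismatch: a-count != b-count
Rejected

0


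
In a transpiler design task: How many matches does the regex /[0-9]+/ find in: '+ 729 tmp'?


Pattern: /[0-9]+/ (int literals)
Input: '+ 729 tmp'
Scanning for matches:
  Match 1: '729'
Total matches: 1

1


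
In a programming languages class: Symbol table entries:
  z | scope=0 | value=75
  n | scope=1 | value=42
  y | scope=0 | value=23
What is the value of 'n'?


Searching symbol table for 'n':
  z | scope=0 | value=75
  n | scope=1 | value=42 <- MATCH
  y | scope=0 | value=23
Found 'n' at scope 1 with value 42

42


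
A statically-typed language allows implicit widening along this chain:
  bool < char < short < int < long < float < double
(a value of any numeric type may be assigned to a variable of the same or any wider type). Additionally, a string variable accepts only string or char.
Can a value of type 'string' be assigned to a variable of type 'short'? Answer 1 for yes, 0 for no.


Target variable type: short
Source value type: string
Rule: string cannot widen to any numeric type
Result: 0

0


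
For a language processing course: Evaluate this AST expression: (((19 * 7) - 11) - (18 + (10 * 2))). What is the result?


Expression: (((19 * 7) - 11) - (18 + (10 * 2)))
Evaluating step by step:
  19 * 7 = 133
  133 - 11 = 122
  10 * 2 = 20
  18 + 20 = 38
  122 - 38 = 84
Result: 84

84


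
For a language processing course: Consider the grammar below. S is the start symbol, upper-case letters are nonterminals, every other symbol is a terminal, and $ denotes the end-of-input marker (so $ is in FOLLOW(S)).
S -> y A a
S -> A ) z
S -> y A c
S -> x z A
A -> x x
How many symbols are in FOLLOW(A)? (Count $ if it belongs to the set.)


S is the start symbol and does not occur in any rule body, so FOLLOW(S) = {$}.
Examining every occurrence of A in a rule body:
  S -> y A a : A is followed by terminal 'a' -> add 'a'
  S -> A ) z : A is followed by terminal ')' -> add ')'
  S -> y A c : A is followed by terminal 'c' -> add 'c'
  S -> x z A : A is at the right end -> add FOLLOW(S) = {$}
  A -> x x : A does not occur in the body -> contributes nothing
FOLLOW(A) = {), a, c, $}
Count: 4

4


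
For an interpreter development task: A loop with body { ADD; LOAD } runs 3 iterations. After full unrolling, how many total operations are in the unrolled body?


Loop body operations: ADD, LOAD (2 ops per iteration)
Unrolling 3 iterations:
  Iteration 1: ADD, LOAD (2 ops)
  Iteration 2: ADD, LOAD (2 ops)
  Iteration 3: ADD, LOAD (2 ops)
Total: 3 iterations * 2 ops/iter = 6 operations

6


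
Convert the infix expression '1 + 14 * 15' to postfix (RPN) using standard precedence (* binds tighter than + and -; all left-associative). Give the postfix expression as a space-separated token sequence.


Applying the shunting-yard algorithm:
  Operand 1 -> output
  Push '+' onto operator stack -> op-stack: [+]
  Operand 14 -> output
  Push '*' onto operator stack -> op-stack: [+, *]
  Operand 15 -> output
  End of input: pop '*' to output
  End of input: pop '+' to output
Postfix result: 1 14 15 * +

1 14 15 * +


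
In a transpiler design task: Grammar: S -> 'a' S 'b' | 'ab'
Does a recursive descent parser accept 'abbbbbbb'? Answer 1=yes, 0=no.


Grammar accepts strings of the form a^n b^n (n >= 1)
Word: 'abbbbbbb'
Counting: 1 a's and 7 b's
Check: 1 == 7? No
Mismatch: a-count != b-count
Rejected

0


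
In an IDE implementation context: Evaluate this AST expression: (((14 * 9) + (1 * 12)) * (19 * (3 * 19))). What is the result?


Expression: (((14 * 9) + (1 * 12)) * (19 * (3 * 19)))
Evaluating step by step:
  14 * 9 = 126
  1 * 12 = 12
  126 + 12 = 138
  3 * 19 = 57
  19 * 57 = 1083
  138 * 1083 = 149454
Result: 149454

149454


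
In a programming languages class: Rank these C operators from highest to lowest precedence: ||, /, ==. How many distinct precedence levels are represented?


Looking up precedence for each operator:
  || -> precedence 1
  / -> precedence 6
  == -> precedence 3
Sorted highest to lowest: /, ==, ||
Distinct precedence values: [6, 3, 1]
Number of distinct levels: 3

3


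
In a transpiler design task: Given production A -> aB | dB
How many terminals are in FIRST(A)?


Production: A -> aB | dB
Examining each alternative for leading terminals:
  A -> aB : first terminal = 'a'
  A -> dB : first terminal = 'd'
FIRST(A) = {a, d}
Count: 2

2


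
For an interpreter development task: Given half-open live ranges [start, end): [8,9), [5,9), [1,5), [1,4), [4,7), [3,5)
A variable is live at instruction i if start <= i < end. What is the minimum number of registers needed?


Live ranges:
  Var0: [8, 9)
  Var1: [5, 9)
  Var2: [1, 5)
  Var3: [1, 4)
  Var4: [4, 7)
  Var5: [3, 5)
Sweep-line events (position, delta, active):
  pos=1 start -> active=1
  pos=1 start -> active=2
  pos=3 start -> active=3
  pos=4 end -> active=2
  pos=4 start -> active=3
  pos=5 end -> active=2
  pos=5 end -> active=1
  pos=5 start -> active=2
  pos=7 end -> active=1
  pos=8 start -> active=2
  pos=9 end -> active=1
  pos=9 end -> active=0
Maximum simultaneous active: 3
Minimum registers needed: 3

3


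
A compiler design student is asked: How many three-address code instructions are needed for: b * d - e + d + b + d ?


Expression: b * d - e + d + b + d
Generating three-address code (respecting * over +/- precedence):
  Instruction 1: t1 = b * d
  Instruction 2: t2 = t1 - e
  Instruction 3: t3 = t2 + d
  Instruction 4: t4 = t3 + b
  Instruction 5: t5 = t4 + d
Total instructions: 5

5


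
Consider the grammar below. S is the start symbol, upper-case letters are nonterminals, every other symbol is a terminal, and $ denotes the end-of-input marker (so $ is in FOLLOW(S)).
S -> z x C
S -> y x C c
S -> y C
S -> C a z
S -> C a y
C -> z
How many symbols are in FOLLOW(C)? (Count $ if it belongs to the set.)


S is the start symbol and does not occur in any rule body, so FOLLOW(S) = {$}.
Examining every occurrence of C in a rule body:
  S -> z x C : C is at the right end -> add FOLLOW(S) = {$}
  S -> y x C c : C is followed by terminal 'c' -> add 'c'
  S -> y C : C is at the right end -> add FOLLOW(S) = {$} (already in the set)
  S -> C a z : C is followed by terminal 'a' -> add 'a'
  S -> C a y : C is followed by terminal 'a' -> add 'a' (already in the set)
  C -> z : C does not occur in the body -> contributes nothing
FOLLOW(C) = {a, c, $}
Count: 3

3


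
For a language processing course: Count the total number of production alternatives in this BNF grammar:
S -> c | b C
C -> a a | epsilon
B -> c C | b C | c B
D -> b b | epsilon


Counting alternatives per rule:
  S: 2 alternative(s)
  C: 2 alternative(s)
  B: 3 alternative(s)
  D: 2 alternative(s)
Sum: 2 + 2 + 3 + 2 = 9

9


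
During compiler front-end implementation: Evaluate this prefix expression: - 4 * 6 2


Parsing prefix expression: - 4 * 6 2
Step 1: Innermost operation '* 6 2'
  6 * 2 = 12
Step 2: Outer operation '- 4 [12]'
  4 - 12 = -8

-8


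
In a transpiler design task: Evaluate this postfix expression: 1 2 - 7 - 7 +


Processing tokens left to right:
Push 1, Push 2
Pop 1 and 2, compute 1 - 2 = -1, push -1
Push 7
Pop -1 and 7, compute -1 - 7 = -8, push -8
Push 7
Pop -8 and 7, compute -8 + 7 = -1, push -1
Stack result: -1

-1


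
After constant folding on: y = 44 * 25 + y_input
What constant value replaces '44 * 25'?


Identifying constant sub-expression:
  Original: y = 44 * 25 + y_input
  44 and 25 are both compile-time constants
  Evaluating: 44 * 25 = 1100
  After folding: y = 1100 + y_input

1100


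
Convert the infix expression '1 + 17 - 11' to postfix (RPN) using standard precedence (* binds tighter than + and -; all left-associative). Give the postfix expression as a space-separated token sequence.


Applying the shunting-yard algorithm:
  Operand 1 -> output
  Push '+' onto operator stack -> op-stack: [+]
  Operand 17 -> output
  See '-' (prec 1); top '+' (prec 1) >= it -> pop '+' to output
  Push '-' onto operator stack -> op-stack: [-]
  Operand 11 -> output
  End of input: pop '-' to output
Postfix result: 1 17 + 11 -

1 17 + 11 -


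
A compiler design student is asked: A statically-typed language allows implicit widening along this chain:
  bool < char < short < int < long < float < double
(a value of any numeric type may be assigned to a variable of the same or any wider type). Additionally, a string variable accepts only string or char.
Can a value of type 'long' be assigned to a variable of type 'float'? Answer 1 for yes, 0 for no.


Target variable type: float
Source value type: long
Numeric ranks: long=4, float=5
Widening allowed iff rank(source) <= rank(target): 4 <= 5? Yes
Result: 1

1


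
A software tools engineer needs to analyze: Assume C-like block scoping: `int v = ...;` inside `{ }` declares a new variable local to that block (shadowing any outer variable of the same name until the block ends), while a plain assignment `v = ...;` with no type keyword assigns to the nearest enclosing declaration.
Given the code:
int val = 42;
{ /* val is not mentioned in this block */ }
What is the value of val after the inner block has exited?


Analyzing scoping rules:
Outer scope: declares val = 42
Inner block: val is neither redeclared nor assigned -> unchanged
After the block -> 42
Result: 42

42


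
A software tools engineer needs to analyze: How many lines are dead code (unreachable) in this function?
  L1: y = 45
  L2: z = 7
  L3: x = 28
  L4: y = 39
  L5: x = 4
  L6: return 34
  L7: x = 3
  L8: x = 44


Analyzing control flow:
  L1: reachable (before return)
  L2: reachable (before return)
  L3: reachable (before return)
  L4: reachable (before return)
  L5: reachable (before return)
  L6: reachable (return statement)
  L7: DEAD (after return at L6)
  L8: DEAD (after return at L6)
Return at L6, total lines = 8
Dead lines: L7 through L8
Count: 2

2


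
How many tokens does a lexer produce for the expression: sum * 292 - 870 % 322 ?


Scanning 'sum * 292 - 870 % 322'
Token 1: 'sum' -> identifier
Token 2: '*' -> operator
Token 3: '292' -> integer_literal
Token 4: '-' -> operator
Token 5: '870' -> integer_literal
Token 6: '%' -> operator
Token 7: '322' -> integer_literal
Total tokens: 7

7


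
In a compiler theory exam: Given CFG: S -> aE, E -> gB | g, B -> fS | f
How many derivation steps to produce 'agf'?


Grammar: S -> aE, E -> gB | g, B -> fS | f
Deriving 'agf':
Step 1: S -> aE => aE
Step 2: E -> gB => agB
Step 3: B -> f => agf
Total derivation steps: 3

3


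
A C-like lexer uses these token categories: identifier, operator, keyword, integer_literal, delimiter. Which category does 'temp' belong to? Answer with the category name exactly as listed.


Token: 'temp'
Checking categories:
  identifier: YES
  integer_literal: no
  operator: no
  keyword: no
  delimiter: no
Category: identifier

identifier


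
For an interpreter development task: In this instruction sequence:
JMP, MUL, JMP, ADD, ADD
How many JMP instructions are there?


Scanning instruction sequence for JMP:
  Position 1: JMP <- MATCH
  Position 2: MUL
  Position 3: JMP <- MATCH
  Position 4: ADD
  Position 5: ADD
Matches at positions: [1, 3]
Total JMP count: 2

2


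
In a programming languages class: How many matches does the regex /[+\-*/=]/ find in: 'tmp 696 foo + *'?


Pattern: /[+\-*/=]/ (operators)
Input: 'tmp 696 foo + *'
Scanning for matches:
  Match 1: '+'
  Match 2: '*'
Total matches: 2

2


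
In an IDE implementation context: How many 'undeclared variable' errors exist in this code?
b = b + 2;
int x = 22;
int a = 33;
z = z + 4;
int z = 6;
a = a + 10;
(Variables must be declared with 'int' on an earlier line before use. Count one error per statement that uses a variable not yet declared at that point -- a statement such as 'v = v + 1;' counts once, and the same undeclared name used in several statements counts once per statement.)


Scanning code line by line:
  Line 1: use 'b' -> ERROR (undeclared)
  Line 2: declare 'x' -> declared = ['x']
  Line 3: declare 'a' -> declared = ['a', 'x']
  Line 4: use 'z' -> ERROR (undeclared)
  Line 5: declare 'z' -> declared = ['a', 'x', 'z']
  Line 6: use 'a' -> OK (declared)
Total undeclared variable errors: 2

2


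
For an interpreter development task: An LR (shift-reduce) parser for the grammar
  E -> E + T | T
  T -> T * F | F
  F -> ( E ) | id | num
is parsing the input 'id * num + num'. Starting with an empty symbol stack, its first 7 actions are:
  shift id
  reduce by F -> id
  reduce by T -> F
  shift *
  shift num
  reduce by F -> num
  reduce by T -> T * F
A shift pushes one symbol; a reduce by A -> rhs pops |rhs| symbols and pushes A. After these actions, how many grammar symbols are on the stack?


Tracking the symbol stack through each action:
  Action 1: shift 'id' : push -> stack = [id] (size 1)
  Action 2: reduce by F -> id : pop 1, push F -> stack = [F] (size 1)
  Action 3: reduce by T -> F : pop 1, push T -> stack = [T] (size 1)
  Action 4: shift '*' : push -> stack = [T, *] (size 2)
  Action 5: shift 'num' : push -> stack = [T, *, num] (size 3)
  Action 6: reduce by F -> num : pop 1, push F -> stack = [T, *, F] (size 3)
  Action 7: reduce by T -> T * F : pop 3, push T -> stack = [T] (size 1)
Final stack size: 1

1


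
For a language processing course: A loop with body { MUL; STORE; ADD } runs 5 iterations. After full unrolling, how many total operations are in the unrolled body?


Loop body operations: MUL, STORE, ADD (3 ops per iteration)
Unrolling 5 iterations:
  Iteration 1: MUL, STORE, ADD (3 ops)
  Iteration 2: MUL, STORE, ADD (3 ops)
  Iteration 3: MUL, STORE, ADD (3 ops)
  Iteration 4: MUL, STORE, ADD (3 ops)
  Iteration 5: MUL, STORE, ADD (3 ops)
Total: 5 iterations * 3 ops/iter = 15 operations

15


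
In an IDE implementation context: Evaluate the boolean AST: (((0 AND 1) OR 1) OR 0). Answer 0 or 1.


Step 1: Evaluate inner node
  0 AND 1 = 0
Step 2: Evaluate next node
  0 OR 1 = 1
Step 3: Evaluate root node
  1 OR 0 = 1

1


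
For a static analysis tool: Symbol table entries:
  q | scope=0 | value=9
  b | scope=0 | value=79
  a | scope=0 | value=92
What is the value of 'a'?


Searching symbol table for 'a':
  q | scope=0 | value=9
  b | scope=0 | value=79
  a | scope=0 | value=92 <- MATCH
Found 'a' at scope 0 with value 92

92


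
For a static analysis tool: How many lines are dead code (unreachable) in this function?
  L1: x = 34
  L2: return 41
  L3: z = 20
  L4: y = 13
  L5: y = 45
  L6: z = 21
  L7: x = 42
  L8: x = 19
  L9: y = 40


Analyzing control flow:
  L1: reachable (before return)
  L2: reachable (return statement)
  L3: DEAD (after return at L2)
  L4: DEAD (after return at L2)
  L5: DEAD (after return at L2)
  L6: DEAD (after return at L2)
  L7: DEAD (after return at L2)
  L8: DEAD (after return at L2)
  L9: DEAD (after return at L2)
Return at L2, total lines = 9
Dead lines: L3 through L9
Count: 7

7


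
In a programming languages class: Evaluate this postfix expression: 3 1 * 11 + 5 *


Processing tokens left to right:
Push 3, Push 1
Pop 3 and 1, compute 3 * 1 = 3, push 3
Push 11
Pop 3 and 11, compute 3 + 11 = 14, push 14
Push 5
Pop 14 and 5, compute 14 * 5 = 70, push 70
Stack result: 70

70


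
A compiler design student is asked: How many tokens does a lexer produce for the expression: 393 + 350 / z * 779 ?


Scanning '393 + 350 / z * 779'
Token 1: '393' -> integer_literal
Token 2: '+' -> operator
Token 3: '350' -> integer_literal
Token 4: '/' -> operator
Token 5: 'z' -> identifier
Token 6: '*' -> operator
Token 7: '779' -> integer_literal
Total tokens: 7

7


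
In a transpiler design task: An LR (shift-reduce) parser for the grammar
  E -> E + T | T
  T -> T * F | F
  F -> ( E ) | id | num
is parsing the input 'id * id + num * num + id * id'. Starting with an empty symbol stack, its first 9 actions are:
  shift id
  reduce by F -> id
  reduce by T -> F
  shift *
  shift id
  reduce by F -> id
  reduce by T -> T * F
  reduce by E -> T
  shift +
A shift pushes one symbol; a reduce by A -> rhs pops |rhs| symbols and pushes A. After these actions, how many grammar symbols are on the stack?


Tracking the symbol stack through each action:
  Action 1: shift 'id' : push -> stack = [id] (size 1)
  Action 2: reduce by F -> id : pop 1, push F -> stack = [F] (size 1)
  Action 3: reduce by T -> F : pop 1, push T -> stack = [T] (size 1)
  Action 4: shift '*' : push -> stack = [T, *] (size 2)
  Action 5: shift 'id' : push -> stack = [T, *, id] (size 3)
  Action 6: reduce by F -> id : pop 1, push F -> stack = [T, *, F] (size 3)
  Action 7: reduce by T -> T * F : pop 3, push T -> stack = [T] (size 1)
  Action 8: reduce by E -> T : pop 1, push E -> stack = [E] (size 1)
  Action 9: shift '+' : push -> stack = [E, +] (size 2)
Final stack size: 2

2


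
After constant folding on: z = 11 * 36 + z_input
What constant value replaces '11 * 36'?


Identifying constant sub-expression:
  Original: z = 11 * 36 + z_input
  11 and 36 are both compile-time constants
  Evaluating: 11 * 36 = 396
  After folding: z = 396 + z_input

396


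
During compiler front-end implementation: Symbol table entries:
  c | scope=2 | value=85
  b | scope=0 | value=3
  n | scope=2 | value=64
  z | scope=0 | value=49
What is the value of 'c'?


Searching symbol table for 'c':
  c | scope=2 | value=85 <- MATCH
  b | scope=0 | value=3
  n | scope=2 | value=64
  z | scope=0 | value=49
Found 'c' at scope 2 with value 85

85


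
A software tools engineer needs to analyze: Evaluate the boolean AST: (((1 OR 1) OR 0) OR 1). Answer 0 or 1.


Step 1: Evaluate inner node
  1 OR 1 = 1
Step 2: Evaluate next node
  1 OR 0 = 1
Step 3: Evaluate root node
  1 OR 1 = 1

1


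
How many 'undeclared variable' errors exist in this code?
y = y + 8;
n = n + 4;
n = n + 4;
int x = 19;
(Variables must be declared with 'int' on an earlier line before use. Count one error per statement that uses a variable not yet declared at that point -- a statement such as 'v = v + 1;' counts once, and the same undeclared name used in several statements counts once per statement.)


Scanning code line by line:
  Line 1: use 'y' -> ERROR (undeclared)
  Line 2: use 'n' -> ERROR (undeclared)
  Line 3: use 'n' -> ERROR (undeclared)
  Line 4: declare 'x' -> declared = ['x']
Total undeclared variable errors: 3

3


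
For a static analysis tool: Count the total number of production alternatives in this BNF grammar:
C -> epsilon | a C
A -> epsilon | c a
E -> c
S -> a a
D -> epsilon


Counting alternatives per rule:
  C: 2 alternative(s)
  A: 2 alternative(s)
  E: 1 alternative(s)
  S: 1 alternative(s)
  D: 1 alternative(s)
Sum: 2 + 2 + 1 + 1 + 1 = 7

7


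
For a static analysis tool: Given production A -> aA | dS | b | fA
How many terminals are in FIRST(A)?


Production: A -> aA | dS | b | fA
Examining each alternative for leading terminals:
  A -> aA : first terminal = 'a'
  A -> dS : first terminal = 'd'
  A -> b : first terminal = 'b'
  A -> fA : first terminal = 'f'
FIRST(A) = {a, b, d, f}
Count: 4

4


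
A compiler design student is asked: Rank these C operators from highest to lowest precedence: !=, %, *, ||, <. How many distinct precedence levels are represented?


Looking up precedence for each operator:
  != -> precedence 3
  % -> precedence 6
  * -> precedence 6
  || -> precedence 1
  < -> precedence 4
Sorted highest to lowest: %, *, <, !=, ||
Distinct precedence values: [6, 4, 3, 1]
Number of distinct levels: 4

4


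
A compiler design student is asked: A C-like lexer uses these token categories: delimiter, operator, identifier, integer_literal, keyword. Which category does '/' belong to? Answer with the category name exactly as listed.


Token: '/'
Checking categories:
  identifier: no
  integer_literal: no
  operator: YES
  keyword: no
  delimiter: no
Category: operator

operator


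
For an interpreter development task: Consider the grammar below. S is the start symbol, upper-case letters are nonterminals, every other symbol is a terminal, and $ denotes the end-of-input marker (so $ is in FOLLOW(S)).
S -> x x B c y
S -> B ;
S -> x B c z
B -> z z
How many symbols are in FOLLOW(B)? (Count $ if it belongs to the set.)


S is the start symbol and does not occur in any rule body, so FOLLOW(S) = {$}.
Examining every occurrence of B in a rule body:
  S -> x x B c y : B is followed by terminal 'c' -> add 'c'
  S -> B ; : B is followed by terminal ';' -> add ';'
  S -> x B c z : B is followed by terminal 'c' -> add 'c' (already in the set)
  B -> z z : B does not occur in the body -> contributes nothing
FOLLOW(B) = {;, c}
Count: 2

2


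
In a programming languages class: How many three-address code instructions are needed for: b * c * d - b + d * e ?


Expression: b * c * d - b + d * e
Generating three-address code (respecting * over +/- precedence):
  Instruction 1: t1 = b * c
  Instruction 2: t2 = t1 * d
  Instruction 3: t3 = d * e
  Instruction 4: t4 = t2 - b
  Instruction 5: t5 = t4 + t3
Total instructions: 5

5


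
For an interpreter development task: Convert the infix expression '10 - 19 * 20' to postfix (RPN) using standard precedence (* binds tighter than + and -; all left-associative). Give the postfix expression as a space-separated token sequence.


Applying the shunting-yard algorithm:
  Operand 10 -> output
  Push '-' onto operator stack -> op-stack: [-]
  Operand 19 -> output
  Push '*' onto operator stack -> op-stack: [-, *]
  Operand 20 -> output
  End of input: pop '*' to output
  End of input: pop '-' to output
Postfix result: 10 19 20 * -

10 19 20 * -


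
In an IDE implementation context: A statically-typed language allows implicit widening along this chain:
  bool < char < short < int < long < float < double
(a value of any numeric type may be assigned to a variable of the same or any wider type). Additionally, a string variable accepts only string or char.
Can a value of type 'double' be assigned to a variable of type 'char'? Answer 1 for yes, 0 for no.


Target variable type: char
Source value type: double
Numeric ranks: double=6, char=1
Widening allowed iff rank(source) <= rank(target): 6 <= 1? No
Result: 0

0


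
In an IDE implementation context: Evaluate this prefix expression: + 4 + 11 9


Parsing prefix expression: + 4 + 11 9
Step 1: Innermost operation '+ 11 9'
  11 + 9 = 20
Step 2: Outer operation '+ 4 [20]'
  4 + 20 = 24

24


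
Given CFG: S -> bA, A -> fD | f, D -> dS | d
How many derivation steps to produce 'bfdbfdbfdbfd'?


Grammar: S -> bA, A -> fD | f, D -> dS | d
Deriving 'bfdbfdbfdbfd':
Step 1: S -> bA => bA
Step 2: A -> fD => bfD
Step 3: D -> dS => bfdS
Step 4: S -> bA => bfdbA
Step 5: A -> fD => bfdbfD
Step 6: D -> dS => bfdbfdS
Step 7: S -> bA => bfdbfdbA
Step 8: A -> fD => bfdbfdbfD
Step 9: D -> dS => bfdbfdbfdS
Step 10: S -> bA => bfdbfdbfdbA
Step 11: A -> fD => bfdbfdbfdbfD
Step 12: D -> d => bfdbfdbfdbfd
Total derivation steps: 12

12


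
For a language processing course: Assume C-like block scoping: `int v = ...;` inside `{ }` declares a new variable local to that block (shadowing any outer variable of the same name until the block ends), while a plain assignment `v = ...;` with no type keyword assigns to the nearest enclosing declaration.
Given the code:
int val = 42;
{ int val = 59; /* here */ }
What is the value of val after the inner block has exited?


Analyzing scoping rules:
Outer scope: declares val = 42
Inner block: 'int val = 59;' declares a NEW val that shadows the outer one
When the block exits the inner val goes out of scope; the outer val was never modified -> 42
Result: 42

42


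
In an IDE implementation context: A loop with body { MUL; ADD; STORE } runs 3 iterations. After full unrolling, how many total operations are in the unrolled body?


Loop body operations: MUL, ADD, STORE (3 ops per iteration)
Unrolling 3 iterations:
  Iteration 1: MUL, ADD, STORE (3 ops)
  Iteration 2: MUL, ADD, STORE (3 ops)
  Iteration 3: MUL, ADD, STORE (3 ops)
Total: 3 iterations * 3 ops/iter = 9 operations

9


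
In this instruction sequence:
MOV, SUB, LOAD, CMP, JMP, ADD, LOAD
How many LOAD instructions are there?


Scanning instruction sequence for LOAD:
  Position 1: MOV
  Position 2: SUB
  Position 3: LOAD <- MATCH
  Position 4: CMP
  Position 5: JMP
  Position 6: ADD
  Position 7: LOAD <- MATCH
Matches at positions: [3, 7]
Total LOAD count: 2

2


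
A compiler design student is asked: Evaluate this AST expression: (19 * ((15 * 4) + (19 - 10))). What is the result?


Expression: (19 * ((15 * 4) + (19 - 10)))
Evaluating step by step:
  15 * 4 = 60
  19 - 10 = 9
  60 + 9 = 69
  19 * 69 = 1311
Result: 1311

1311


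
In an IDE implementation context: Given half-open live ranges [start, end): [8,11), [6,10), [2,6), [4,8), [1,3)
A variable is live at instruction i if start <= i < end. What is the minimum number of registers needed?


Live ranges:
  Var0: [8, 11)
  Var1: [6, 10)
  Var2: [2, 6)
  Var3: [4, 8)
  Var4: [1, 3)
Sweep-line events (position, delta, active):
  pos=1 start -> active=1
  pos=2 start -> active=2
  pos=3 end -> active=1
  pos=4 start -> active=2
  pos=6 end -> active=1
  pos=6 start -> active=2
  pos=8 end -> active=1
  pos=8 start -> active=2
  pos=10 end -> active=1
  pos=11 end -> active=0
Maximum simultaneous active: 2
Minimum registers needed: 2

2
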